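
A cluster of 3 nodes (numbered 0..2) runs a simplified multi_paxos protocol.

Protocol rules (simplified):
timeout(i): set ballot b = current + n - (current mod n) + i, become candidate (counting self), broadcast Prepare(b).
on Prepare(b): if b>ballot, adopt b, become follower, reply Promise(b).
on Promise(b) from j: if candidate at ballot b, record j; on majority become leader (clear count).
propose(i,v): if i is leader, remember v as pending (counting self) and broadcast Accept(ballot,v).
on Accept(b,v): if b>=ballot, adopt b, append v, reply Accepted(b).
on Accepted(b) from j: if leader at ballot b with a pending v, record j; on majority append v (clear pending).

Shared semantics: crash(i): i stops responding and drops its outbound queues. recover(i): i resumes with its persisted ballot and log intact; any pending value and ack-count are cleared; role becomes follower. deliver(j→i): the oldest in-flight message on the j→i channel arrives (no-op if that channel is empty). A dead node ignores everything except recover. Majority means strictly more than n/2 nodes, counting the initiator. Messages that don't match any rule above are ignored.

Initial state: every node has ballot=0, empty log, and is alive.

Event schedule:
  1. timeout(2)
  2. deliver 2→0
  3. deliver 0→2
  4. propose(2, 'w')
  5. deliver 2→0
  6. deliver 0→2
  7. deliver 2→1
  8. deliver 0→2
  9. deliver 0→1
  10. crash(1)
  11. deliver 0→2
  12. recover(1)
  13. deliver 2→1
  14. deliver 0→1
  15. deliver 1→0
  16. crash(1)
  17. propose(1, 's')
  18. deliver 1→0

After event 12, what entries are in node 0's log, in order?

[1] timeout(2) → N2(cand b5 [-])
[2] deliver 2→0 → N0(foll b5 [-])
[3] deliver 0→2 → N2(lead b5 [-])
[4] propose(2,'w') → ∅
[5] deliver 2→0 → N0(foll b5 [w])
[6] deliver 0→2 → N2(lead b5 [w])
[7] deliver 2→1 → N1(foll b5 [-])
[8] deliver 0→2 → ∅
[9] deliver 0→1 → ∅
[10] crash(1) → N1(✗foll b5 [-])
[11] deliver 0→2 → ∅
[12] recover(1) → N1(foll b5 [-])

w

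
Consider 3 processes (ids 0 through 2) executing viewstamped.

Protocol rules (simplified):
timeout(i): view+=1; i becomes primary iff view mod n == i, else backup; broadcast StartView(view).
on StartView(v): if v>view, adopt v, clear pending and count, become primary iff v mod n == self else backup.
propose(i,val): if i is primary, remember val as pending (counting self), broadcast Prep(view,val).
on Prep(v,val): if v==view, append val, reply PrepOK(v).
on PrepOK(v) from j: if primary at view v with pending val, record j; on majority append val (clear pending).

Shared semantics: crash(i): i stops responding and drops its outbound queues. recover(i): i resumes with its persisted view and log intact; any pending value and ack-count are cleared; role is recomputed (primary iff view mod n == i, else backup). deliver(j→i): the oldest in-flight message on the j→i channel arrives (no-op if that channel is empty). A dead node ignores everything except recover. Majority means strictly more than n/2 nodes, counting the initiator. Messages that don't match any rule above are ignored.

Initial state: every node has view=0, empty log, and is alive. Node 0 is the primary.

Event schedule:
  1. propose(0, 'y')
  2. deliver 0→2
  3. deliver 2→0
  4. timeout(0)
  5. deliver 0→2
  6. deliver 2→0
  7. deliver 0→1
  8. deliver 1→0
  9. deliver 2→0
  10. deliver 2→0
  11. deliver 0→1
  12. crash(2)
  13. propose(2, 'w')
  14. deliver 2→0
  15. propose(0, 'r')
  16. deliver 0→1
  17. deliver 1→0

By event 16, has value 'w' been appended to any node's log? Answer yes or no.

no

[1] propose(0,'y') → ∅
[2] deliver 0→2 → N2(back v0 [y])
[3] deliver 2→0 → N0(prim v0 [y])
[4] timeout(0) → N0(back v1 [y])
[5] deliver 0→2 → N2(back v1 [y])
[6] deliver 2→0 → ∅
[7] deliver 0→1 → N1(back v0 [y])
[8] deliver 1→0 → ∅
[9] deliver 2→0 → ∅
[10] deliver 2→0 → ∅
[11] deliver 0→1 → N1(prim v1 [y])
[12] crash(2) → N2(✗back v1 [y])
[13] propose(2,'w') → ∅
[14] deliver 2→0 → ∅
[15] propose(0,'r') → ∅
[16] deliver 0→1 → ∅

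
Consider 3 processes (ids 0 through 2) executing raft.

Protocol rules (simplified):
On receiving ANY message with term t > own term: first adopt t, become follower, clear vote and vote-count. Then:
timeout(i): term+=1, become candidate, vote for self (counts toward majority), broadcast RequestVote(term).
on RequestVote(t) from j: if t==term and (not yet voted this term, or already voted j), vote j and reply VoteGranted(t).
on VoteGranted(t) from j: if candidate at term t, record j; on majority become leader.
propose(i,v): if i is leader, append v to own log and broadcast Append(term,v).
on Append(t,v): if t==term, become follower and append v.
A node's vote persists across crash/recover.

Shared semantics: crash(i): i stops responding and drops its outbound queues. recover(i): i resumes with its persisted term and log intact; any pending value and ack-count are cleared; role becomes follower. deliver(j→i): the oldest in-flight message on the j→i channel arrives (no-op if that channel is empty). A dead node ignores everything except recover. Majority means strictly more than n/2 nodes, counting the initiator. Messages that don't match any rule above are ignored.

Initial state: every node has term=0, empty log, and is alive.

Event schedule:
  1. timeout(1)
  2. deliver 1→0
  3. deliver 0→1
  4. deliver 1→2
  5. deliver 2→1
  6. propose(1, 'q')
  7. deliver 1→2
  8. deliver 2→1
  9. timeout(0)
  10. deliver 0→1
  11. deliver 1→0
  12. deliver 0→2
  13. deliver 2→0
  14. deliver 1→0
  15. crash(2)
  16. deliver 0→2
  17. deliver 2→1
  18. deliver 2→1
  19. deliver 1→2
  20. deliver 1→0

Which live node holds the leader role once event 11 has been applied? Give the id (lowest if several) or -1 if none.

e1 timeout(1): 1[cand,t=1,-]
e2 deliver 1→0: 0[foll,t=1,-]
e3 deliver 0→1: 1[lead,t=1,-]
e4 deliver 1→2: 2[foll,t=1,-]
e5 deliver 2→1: ·
e6 propose(1,'q'): 1[lead,t=1,q]
e7 deliver 1→2: 2[foll,t=1,q]
e8 deliver 2→1: ·
e9 timeout(0): 0[cand,t=2,-]
e10 deliver 0→1: 1[foll,t=2,q]
e11 deliver 1→0: ·

-1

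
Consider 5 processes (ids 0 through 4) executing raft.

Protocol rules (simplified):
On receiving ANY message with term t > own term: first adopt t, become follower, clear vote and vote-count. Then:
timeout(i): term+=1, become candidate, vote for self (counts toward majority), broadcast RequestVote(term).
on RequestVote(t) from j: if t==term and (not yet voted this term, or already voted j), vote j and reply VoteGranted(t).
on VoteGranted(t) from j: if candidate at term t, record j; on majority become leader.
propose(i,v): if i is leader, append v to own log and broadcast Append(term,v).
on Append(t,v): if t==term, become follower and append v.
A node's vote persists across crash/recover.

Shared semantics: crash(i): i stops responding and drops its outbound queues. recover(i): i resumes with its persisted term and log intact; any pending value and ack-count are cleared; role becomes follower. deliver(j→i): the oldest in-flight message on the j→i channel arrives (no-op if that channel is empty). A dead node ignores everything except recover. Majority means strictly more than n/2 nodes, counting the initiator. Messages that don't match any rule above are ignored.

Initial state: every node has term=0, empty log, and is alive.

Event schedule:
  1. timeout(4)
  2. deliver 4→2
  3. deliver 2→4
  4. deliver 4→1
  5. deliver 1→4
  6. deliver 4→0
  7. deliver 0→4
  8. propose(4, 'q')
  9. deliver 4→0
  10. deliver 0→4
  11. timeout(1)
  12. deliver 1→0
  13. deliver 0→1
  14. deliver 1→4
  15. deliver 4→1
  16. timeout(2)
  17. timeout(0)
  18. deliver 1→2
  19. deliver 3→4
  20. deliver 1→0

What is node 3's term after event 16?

0

e1 timeout(4): 4[cand,t=1,-]
e2 deliver 4→2: 2[foll,t=1,-]
e3 deliver 2→4: ·
e4 deliver 4→1: 1[foll,t=1,-]
e5 deliver 1→4: 4[lead,t=1,-]
e6 deliver 4→0: 0[foll,t=1,-]
e7 deliver 0→4: ·
e8 propose(4,'q'): 4[lead,t=1,q]
e9 deliver 4→0: 0[foll,t=1,q]
e10 deliver 0→4: ·
e11 timeout(1): 1[cand,t=2,-]
e12 deliver 1→0: 0[foll,t=2,q]
e13 deliver 0→1: ·
e14 deliver 1→4: 4[foll,t=2,q]
e15 deliver 4→1: ·
e16 timeout(2): 2[cand,t=2,-]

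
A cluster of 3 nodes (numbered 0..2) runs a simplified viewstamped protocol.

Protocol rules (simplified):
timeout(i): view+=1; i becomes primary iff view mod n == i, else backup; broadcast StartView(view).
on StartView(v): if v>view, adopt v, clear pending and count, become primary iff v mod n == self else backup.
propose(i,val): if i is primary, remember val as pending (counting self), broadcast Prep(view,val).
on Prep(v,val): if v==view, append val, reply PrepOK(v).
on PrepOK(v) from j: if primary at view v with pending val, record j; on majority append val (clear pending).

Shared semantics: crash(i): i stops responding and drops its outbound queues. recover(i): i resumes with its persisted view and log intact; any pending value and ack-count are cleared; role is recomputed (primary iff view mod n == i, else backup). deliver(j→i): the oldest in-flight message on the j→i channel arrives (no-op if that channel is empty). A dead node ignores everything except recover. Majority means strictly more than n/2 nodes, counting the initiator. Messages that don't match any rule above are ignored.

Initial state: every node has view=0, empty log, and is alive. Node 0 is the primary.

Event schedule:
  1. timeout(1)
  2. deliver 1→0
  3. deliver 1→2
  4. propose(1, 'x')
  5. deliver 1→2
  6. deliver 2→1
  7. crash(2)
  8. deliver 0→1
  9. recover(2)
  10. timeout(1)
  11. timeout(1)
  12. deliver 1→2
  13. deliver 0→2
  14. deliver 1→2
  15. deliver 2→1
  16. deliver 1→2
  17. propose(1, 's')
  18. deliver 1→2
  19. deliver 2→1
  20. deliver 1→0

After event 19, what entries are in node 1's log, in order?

x

[1] timeout(1) → N1(prim v1 [-])
[2] deliver 1→0 → N0(back v1 [-])
[3] deliver 1→2 → N2(back v1 [-])
[4] propose(1,'x') → ∅
[5] deliver 1→2 → N2(back v1 [x])
[6] deliver 2→1 → N1(prim v1 [x])
[7] crash(2) → N2(✗back v1 [x])
[8] deliver 0→1 → ∅
[9] recover(2) → N2(back v1 [x])
[10] timeout(1) → N1(back v2 [x])
[11] timeout(1) → N1(back v3 [x])
[12] deliver 1→2 → N2(prim v2 [x])
[13] deliver 0→2 → ∅
[14] deliver 1→2 → N2(back v3 [x])
[15] deliver 2→1 → ∅
[16] deliver 1→2 → ∅
[17] propose(1,'s') → ∅
[18] deliver 1→2 → ∅
[19] deliver 2→1 → ∅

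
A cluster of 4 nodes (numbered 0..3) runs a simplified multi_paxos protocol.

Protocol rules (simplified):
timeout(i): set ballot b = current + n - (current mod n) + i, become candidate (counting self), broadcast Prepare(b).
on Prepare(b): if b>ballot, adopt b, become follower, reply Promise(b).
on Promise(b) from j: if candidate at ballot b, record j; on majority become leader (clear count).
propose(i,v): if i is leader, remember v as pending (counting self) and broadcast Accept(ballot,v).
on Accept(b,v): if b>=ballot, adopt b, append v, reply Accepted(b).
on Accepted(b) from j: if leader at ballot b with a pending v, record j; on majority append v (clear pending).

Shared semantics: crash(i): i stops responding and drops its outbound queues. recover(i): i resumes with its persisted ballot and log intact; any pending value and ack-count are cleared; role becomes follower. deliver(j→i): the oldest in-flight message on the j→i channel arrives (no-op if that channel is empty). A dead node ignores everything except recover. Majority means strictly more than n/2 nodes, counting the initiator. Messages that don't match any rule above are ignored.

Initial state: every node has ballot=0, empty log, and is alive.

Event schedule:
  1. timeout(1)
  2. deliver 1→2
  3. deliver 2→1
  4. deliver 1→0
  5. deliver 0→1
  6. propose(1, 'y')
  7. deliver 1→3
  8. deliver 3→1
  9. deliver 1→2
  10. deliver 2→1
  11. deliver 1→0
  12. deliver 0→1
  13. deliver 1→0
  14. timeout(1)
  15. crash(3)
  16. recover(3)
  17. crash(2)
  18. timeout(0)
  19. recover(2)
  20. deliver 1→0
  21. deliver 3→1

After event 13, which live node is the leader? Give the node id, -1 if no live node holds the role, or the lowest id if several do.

1

1. timeout(1):  <1:cand b5 ->
2. deliver 1→2:  <2:foll b5 ->
3. deliver 2→1:  nop
4. deliver 1→0:  <0:foll b5 ->
5. deliver 0→1:  <1:lead b5 ->
6. propose(1,'y'):  nop
7. deliver 1→3:  <3:foll b5 ->
8. deliver 3→1:  nop
9. deliver 1→2:  <2:foll b5 y>
10. deliver 2→1:  nop
11. deliver 1→0:  <0:foll b5 y>
12. deliver 0→1:  <1:lead b5 y>
13. deliver 1→0:  nop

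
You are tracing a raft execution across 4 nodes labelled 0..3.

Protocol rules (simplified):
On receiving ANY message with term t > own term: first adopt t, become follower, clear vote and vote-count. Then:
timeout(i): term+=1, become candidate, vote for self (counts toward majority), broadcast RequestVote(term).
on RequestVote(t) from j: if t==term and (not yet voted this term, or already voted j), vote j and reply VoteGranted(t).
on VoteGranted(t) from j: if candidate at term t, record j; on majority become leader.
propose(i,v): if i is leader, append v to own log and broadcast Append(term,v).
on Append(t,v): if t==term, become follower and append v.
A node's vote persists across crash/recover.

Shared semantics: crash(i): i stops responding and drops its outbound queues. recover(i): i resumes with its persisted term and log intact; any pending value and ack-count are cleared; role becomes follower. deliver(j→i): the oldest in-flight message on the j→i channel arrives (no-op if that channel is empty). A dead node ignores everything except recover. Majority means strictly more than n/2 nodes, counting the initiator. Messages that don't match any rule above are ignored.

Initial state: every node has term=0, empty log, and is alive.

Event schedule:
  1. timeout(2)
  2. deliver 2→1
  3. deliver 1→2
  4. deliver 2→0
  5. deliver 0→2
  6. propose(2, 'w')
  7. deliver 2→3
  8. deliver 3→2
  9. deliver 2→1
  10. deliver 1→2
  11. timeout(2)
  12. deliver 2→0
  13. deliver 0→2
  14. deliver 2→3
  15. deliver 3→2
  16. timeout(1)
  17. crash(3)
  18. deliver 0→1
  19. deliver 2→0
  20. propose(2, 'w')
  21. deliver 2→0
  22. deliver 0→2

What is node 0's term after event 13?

1

1. timeout(2):  <2:cand t1 ->
2. deliver 2→1:  <1:foll t1 ->
3. deliver 1→2:  nop
4. deliver 2→0:  <0:foll t1 ->
5. deliver 0→2:  <2:lead t1 ->
6. propose(2,'w'):  <2:lead t1 w>
7. deliver 2→3:  <3:foll t1 ->
8. deliver 3→2:  nop
9. deliver 2→1:  <1:foll t1 w>
10. deliver 1→2:  nop
11. timeout(2):  <2:cand t2 w>
12. deliver 2→0:  <0:foll t1 w>
13. deliver 0→2:  nop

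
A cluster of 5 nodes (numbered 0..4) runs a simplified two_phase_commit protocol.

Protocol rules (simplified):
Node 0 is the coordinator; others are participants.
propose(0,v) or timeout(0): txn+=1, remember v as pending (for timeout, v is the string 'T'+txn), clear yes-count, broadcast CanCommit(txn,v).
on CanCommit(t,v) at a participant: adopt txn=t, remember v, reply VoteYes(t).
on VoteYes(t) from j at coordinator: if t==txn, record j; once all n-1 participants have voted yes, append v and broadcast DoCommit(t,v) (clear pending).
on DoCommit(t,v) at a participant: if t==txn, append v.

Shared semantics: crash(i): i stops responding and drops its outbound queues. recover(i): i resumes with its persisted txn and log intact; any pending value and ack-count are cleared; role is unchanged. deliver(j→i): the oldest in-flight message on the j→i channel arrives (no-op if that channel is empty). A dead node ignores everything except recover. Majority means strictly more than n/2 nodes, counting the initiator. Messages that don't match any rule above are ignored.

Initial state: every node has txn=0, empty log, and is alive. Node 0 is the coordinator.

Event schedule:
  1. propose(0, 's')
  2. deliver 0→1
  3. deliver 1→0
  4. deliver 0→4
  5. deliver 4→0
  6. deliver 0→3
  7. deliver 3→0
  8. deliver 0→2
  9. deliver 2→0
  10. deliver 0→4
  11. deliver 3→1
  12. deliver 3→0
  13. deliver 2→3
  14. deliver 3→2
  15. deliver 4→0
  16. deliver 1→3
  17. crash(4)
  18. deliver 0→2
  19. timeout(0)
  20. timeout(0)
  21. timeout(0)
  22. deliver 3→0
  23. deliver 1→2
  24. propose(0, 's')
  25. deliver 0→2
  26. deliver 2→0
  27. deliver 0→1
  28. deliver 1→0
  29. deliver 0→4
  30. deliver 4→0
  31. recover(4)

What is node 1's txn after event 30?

1. propose(0,'s'):  <0:coor t1 ->
2. deliver 0→1:  <1:part t1 ->
3. deliver 1→0:  nop
4. deliver 0→4:  <4:part t1 ->
5. deliver 4→0:  nop
6. deliver 0→3:  <3:part t1 ->
7. deliver 3→0:  nop
8. deliver 0→2:  <2:part t1 ->
9. deliver 2→0:  <0:coor t1 s>
10. deliver 0→4:  <4:part t1 s>
11. deliver 3→1:  nop
12. deliver 3→0:  nop
13. deliver 2→3:  nop
14. deliver 3→2:  nop
15. deliver 4→0:  nop
16. deliver 1→3:  nop
17. crash(4):  <4:✗part t1 s>
18. deliver 0→2:  <2:part t1 s>
19. timeout(0):  <0:coor t2 s>
20. timeout(0):  <0:coor t3 s>
21. timeout(0):  <0:coor t4 s>
22. deliver 3→0:  nop
23. deliver 1→2:  nop
24. propose(0,'s'):  <0:coor t5 s>
25. deliver 0→2:  <2:part t2 s>
26. deliver 2→0:  nop
27. deliver 0→1:  <1:part t1 s>
28. deliver 1→0:  nop
29. deliver 0→4:  nop
30. deliver 4→0:  nop

1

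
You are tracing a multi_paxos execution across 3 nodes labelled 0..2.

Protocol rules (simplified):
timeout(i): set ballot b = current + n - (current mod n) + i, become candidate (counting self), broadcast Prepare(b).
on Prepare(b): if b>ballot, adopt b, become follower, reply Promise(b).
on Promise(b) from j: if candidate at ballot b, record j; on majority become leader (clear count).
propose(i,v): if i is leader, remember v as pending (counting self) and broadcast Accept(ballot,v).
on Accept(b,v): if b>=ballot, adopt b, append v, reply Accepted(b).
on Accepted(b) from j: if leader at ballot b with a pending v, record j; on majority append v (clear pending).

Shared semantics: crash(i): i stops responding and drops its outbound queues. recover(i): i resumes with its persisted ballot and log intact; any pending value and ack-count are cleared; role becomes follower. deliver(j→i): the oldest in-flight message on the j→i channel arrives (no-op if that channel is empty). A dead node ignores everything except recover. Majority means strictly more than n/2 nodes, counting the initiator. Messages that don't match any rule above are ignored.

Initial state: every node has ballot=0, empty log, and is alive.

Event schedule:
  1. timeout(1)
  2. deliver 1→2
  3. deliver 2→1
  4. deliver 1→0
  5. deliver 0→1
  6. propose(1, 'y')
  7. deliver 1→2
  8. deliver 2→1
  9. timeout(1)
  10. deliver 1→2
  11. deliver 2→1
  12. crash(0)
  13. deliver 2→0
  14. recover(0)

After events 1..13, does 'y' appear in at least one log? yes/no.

yes

step 1 timeout(1): 1={cand,b=4,log=-}
step 2 deliver 1→2: 2={foll,b=4,log=-}
step 3 deliver 2→1: 1={lead,b=4,log=-}
step 4 deliver 1→0: 0={foll,b=4,log=-}
step 5 deliver 0→1: —
step 6 propose(1,'y'): —
step 7 deliver 1→2: 2={foll,b=4,log=y}
step 8 deliver 2→1: 1={lead,b=4,log=y}
step 9 timeout(1): 1={cand,b=7,log=y}
step 10 deliver 1→2: 2={foll,b=7,log=y}
step 11 deliver 2→1: 1={lead,b=7,log=y}
step 12 crash(0): 0={✗foll,b=4,log=-}
step 13 deliver 2→0: —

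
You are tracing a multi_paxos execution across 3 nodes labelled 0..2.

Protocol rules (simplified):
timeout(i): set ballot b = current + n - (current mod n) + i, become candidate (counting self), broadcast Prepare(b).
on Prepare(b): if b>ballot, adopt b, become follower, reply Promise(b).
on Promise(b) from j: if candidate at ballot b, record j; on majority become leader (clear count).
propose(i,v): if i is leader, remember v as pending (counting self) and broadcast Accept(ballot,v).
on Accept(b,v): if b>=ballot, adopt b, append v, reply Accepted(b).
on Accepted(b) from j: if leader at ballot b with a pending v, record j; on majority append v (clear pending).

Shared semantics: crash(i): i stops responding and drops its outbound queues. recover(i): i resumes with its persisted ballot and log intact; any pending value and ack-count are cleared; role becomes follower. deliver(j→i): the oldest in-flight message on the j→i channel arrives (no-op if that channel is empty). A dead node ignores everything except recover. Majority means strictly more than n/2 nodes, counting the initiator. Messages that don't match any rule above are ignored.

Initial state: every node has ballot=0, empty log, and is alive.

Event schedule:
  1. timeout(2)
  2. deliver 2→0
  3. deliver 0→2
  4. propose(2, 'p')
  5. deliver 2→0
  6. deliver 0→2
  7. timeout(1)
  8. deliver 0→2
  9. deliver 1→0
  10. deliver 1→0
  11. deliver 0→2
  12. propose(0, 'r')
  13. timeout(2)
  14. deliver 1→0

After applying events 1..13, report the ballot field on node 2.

step 1 timeout(2): 2={cand,b=5,log=-}
step 2 deliver 2→0: 0={foll,b=5,log=-}
step 3 deliver 0→2: 2={lead,b=5,log=-}
step 4 propose(2,'p'): —
step 5 deliver 2→0: 0={foll,b=5,log=p}
step 6 deliver 0→2: 2={lead,b=5,log=p}
step 7 timeout(1): 1={cand,b=4,log=-}
step 8 deliver 0→2: —
step 9 deliver 1→0: —
step 10 deliver 1→0: —
step 11 deliver 0→2: —
step 12 propose(0,'r'): —
step 13 timeout(2): 2={cand,b=8,log=p}

8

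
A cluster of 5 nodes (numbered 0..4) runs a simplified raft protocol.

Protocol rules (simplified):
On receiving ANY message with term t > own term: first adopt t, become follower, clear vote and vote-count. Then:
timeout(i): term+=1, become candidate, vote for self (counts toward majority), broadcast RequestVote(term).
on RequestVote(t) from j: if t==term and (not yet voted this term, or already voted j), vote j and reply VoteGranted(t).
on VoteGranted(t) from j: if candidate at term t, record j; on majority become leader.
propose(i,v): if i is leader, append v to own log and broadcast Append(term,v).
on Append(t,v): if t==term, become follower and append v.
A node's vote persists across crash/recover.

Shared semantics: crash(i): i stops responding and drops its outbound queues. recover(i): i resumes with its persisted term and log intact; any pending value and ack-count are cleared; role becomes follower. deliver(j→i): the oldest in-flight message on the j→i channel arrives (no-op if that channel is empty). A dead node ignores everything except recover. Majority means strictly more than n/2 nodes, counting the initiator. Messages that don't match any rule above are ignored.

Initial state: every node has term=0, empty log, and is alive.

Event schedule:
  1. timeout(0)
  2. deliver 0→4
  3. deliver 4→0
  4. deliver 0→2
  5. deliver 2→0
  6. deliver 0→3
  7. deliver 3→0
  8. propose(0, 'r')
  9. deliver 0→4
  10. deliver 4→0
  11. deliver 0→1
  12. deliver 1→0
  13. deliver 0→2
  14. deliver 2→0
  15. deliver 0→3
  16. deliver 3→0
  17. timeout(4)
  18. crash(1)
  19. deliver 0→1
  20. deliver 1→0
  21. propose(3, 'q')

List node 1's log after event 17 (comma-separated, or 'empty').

empty

[1] timeout(0) → N0(cand t1 [-])
[2] deliver 0→4 → N4(foll t1 [-])
[3] deliver 4→0 → ∅
[4] deliver 0→2 → N2(foll t1 [-])
[5] deliver 2→0 → N0(lead t1 [-])
[6] deliver 0→3 → N3(foll t1 [-])
[7] deliver 3→0 → ∅
[8] propose(0,'r') → N0(lead t1 [r])
[9] deliver 0→4 → N4(foll t1 [r])
[10] deliver 4→0 → ∅
[11] deliver 0→1 → N1(foll t1 [-])
[12] deliver 1→0 → ∅
[13] deliver 0→2 → N2(foll t1 [r])
[14] deliver 2→0 → ∅
[15] deliver 0→3 → N3(foll t1 [r])
[16] deliver 3→0 → ∅
[17] timeout(4) → N4(cand t2 [r])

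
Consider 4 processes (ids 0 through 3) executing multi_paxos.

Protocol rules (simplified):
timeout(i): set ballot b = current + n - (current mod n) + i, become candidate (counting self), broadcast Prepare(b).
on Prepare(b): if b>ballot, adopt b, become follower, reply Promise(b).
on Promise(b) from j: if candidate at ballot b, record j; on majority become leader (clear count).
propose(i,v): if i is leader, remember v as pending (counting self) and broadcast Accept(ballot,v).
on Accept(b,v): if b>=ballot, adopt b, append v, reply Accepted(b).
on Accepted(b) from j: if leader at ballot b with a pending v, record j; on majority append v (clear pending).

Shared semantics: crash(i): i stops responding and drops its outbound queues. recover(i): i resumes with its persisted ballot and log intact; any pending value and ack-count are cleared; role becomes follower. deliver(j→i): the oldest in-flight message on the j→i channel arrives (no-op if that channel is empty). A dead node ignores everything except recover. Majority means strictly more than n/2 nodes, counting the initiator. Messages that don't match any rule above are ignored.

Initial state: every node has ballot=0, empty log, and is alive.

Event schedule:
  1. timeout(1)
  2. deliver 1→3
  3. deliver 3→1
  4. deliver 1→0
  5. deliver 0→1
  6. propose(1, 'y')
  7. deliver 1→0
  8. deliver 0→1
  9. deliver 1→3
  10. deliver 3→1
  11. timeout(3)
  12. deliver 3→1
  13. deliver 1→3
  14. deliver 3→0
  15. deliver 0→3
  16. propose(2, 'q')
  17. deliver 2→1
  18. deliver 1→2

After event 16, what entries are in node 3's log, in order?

y

1. timeout(1):  <1:cand b5 ->
2. deliver 1→3:  <3:foll b5 ->
3. deliver 3→1:  nop
4. deliver 1→0:  <0:foll b5 ->
5. deliver 0→1:  <1:lead b5 ->
6. propose(1,'y'):  nop
7. deliver 1→0:  <0:foll b5 y>
8. deliver 0→1:  nop
9. deliver 1→3:  <3:foll b5 y>
10. deliver 3→1:  <1:lead b5 y>
11. timeout(3):  <3:cand b11 y>
12. deliver 3→1:  <1:foll b11 y>
13. deliver 1→3:  nop
14. deliver 3→0:  <0:foll b11 y>
15. deliver 0→3:  <3:lead b11 y>
16. propose(2,'q'):  nop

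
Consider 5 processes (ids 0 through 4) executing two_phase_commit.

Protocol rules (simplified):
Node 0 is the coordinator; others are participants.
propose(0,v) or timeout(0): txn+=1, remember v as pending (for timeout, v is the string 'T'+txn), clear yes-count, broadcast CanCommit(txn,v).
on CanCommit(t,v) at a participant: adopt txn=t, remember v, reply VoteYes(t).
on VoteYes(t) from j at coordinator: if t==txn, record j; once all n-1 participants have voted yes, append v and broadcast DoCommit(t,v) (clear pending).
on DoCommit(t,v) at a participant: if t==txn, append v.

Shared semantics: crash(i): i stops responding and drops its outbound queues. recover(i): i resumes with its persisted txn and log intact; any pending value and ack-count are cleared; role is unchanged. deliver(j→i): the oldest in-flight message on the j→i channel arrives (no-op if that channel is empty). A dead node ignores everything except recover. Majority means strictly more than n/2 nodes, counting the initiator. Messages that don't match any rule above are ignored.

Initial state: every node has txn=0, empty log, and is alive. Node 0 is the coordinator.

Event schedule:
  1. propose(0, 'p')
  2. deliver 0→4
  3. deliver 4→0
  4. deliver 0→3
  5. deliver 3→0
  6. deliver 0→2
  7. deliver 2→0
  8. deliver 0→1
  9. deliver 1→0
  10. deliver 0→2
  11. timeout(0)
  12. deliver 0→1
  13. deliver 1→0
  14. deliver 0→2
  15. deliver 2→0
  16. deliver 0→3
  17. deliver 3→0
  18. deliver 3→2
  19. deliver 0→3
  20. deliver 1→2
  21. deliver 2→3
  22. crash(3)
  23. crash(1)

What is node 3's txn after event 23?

1. propose(0,'p'):  <0:coor t1 ->
2. deliver 0→4:  <4:part t1 ->
3. deliver 4→0:  nop
4. deliver 0→3:  <3:part t1 ->
5. deliver 3→0:  nop
6. deliver 0→2:  <2:part t1 ->
7. deliver 2→0:  nop
8. deliver 0→1:  <1:part t1 ->
9. deliver 1→0:  <0:coor t1 p>
10. deliver 0→2:  <2:part t1 p>
11. timeout(0):  <0:coor t2 p>
12. deliver 0→1:  <1:part t1 p>
13. deliver 1→0:  nop
14. deliver 0→2:  <2:part t2 p>
15. deliver 2→0:  nop
16. deliver 0→3:  <3:part t1 p>
17. deliver 3→0:  nop
18. deliver 3→2:  nop
19. deliver 0→3:  <3:part t2 p>
20. deliver 1→2:  nop
21. deliver 2→3:  nop
22. crash(3):  <3:✗part t2 p>
23. crash(1):  <1:✗part t1 p>

2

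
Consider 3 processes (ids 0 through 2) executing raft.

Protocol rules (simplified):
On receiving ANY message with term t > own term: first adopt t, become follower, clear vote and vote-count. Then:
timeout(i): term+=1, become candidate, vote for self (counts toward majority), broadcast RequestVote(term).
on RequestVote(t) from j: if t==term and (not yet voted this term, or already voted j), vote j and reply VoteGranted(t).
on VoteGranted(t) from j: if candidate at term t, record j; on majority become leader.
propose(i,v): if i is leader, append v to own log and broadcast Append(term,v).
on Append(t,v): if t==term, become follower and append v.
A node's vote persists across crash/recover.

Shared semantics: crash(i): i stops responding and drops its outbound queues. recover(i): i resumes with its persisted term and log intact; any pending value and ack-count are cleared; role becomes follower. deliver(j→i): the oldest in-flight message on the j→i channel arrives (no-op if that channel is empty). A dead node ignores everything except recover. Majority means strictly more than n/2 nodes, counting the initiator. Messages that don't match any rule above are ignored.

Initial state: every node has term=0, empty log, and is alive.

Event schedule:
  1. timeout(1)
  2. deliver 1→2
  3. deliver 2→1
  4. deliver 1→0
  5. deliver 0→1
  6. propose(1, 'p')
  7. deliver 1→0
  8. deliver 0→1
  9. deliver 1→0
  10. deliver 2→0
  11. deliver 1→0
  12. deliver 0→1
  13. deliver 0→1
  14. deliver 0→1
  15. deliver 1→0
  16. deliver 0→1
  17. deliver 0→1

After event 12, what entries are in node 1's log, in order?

p

[1] timeout(1) → N1(cand t1 [-])
[2] deliver 1→2 → N2(foll t1 [-])
[3] deliver 2→1 → N1(lead t1 [-])
[4] deliver 1→0 → N0(foll t1 [-])
[5] deliver 0→1 → ∅
[6] propose(1,'p') → N1(lead t1 [p])
[7] deliver 1→0 → N0(foll t1 [p])
[8] deliver 0→1 → ∅
[9] deliver 1→0 → ∅
[10] deliver 2→0 → ∅
[11] deliver 1→0 → ∅
[12] deliver 0→1 → ∅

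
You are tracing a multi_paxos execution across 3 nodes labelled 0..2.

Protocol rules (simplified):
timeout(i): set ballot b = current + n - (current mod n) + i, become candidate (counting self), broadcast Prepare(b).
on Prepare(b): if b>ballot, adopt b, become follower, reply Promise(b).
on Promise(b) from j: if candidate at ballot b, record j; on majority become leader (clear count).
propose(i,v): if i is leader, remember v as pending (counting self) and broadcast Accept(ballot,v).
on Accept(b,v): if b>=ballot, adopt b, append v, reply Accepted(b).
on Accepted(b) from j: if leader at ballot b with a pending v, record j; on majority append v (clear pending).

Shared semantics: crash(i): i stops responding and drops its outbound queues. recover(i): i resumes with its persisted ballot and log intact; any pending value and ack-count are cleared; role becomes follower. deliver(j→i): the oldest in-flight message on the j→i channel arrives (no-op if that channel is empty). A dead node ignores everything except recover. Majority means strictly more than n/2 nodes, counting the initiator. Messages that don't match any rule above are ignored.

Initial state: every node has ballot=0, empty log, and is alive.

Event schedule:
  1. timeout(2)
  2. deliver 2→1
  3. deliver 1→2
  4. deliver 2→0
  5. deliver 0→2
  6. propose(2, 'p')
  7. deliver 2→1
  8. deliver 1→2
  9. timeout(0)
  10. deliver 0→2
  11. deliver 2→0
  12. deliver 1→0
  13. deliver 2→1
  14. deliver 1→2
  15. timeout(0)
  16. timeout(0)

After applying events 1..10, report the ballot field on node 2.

after 1 — timeout(2): n2:cand/b5/[-]
after 2 — deliver 2→1: n1:foll/b5/[-]
after 3 — deliver 1→2: n2:lead/b5/[-]
after 4 — deliver 2→0: n0:foll/b5/[-]
after 5 — deliver 0→2: ·
after 6 — propose(2,'p'): ·
after 7 — deliver 2→1: n1:foll/b5/[p]
after 8 — deliver 1→2: n2:lead/b5/[p]
after 9 — timeout(0): n0:cand/b6/[-]
after 10 — deliver 0→2: n2:foll/b6/[p]

6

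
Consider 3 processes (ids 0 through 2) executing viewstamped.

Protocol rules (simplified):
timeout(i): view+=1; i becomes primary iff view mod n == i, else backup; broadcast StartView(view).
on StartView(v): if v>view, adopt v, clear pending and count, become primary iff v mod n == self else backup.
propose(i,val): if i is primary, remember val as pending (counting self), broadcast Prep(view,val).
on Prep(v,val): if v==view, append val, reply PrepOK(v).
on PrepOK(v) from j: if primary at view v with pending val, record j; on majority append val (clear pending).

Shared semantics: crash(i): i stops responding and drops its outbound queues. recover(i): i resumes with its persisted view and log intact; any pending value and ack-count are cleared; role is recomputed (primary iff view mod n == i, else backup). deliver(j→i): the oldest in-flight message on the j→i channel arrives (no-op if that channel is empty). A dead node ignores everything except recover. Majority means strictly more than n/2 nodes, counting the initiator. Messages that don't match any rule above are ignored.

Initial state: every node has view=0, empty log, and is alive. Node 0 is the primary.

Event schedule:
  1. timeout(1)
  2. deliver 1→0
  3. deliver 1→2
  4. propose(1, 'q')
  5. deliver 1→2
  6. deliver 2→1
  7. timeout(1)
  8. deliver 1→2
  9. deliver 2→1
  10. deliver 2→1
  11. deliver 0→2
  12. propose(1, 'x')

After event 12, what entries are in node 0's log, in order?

empty

[1] timeout(1) → N1(prim v1 [-])
[2] deliver 1→0 → N0(back v1 [-])
[3] deliver 1→2 → N2(back v1 [-])
[4] propose(1,'q') → ∅
[5] deliver 1→2 → N2(back v1 [q])
[6] deliver 2→1 → N1(prim v1 [q])
[7] timeout(1) → N1(back v2 [q])
[8] deliver 1→2 → N2(prim v2 [q])
[9] deliver 2→1 → ∅
[10] deliver 2→1 → ∅
[11] deliver 0→2 → ∅
[12] propose(1,'x') → ∅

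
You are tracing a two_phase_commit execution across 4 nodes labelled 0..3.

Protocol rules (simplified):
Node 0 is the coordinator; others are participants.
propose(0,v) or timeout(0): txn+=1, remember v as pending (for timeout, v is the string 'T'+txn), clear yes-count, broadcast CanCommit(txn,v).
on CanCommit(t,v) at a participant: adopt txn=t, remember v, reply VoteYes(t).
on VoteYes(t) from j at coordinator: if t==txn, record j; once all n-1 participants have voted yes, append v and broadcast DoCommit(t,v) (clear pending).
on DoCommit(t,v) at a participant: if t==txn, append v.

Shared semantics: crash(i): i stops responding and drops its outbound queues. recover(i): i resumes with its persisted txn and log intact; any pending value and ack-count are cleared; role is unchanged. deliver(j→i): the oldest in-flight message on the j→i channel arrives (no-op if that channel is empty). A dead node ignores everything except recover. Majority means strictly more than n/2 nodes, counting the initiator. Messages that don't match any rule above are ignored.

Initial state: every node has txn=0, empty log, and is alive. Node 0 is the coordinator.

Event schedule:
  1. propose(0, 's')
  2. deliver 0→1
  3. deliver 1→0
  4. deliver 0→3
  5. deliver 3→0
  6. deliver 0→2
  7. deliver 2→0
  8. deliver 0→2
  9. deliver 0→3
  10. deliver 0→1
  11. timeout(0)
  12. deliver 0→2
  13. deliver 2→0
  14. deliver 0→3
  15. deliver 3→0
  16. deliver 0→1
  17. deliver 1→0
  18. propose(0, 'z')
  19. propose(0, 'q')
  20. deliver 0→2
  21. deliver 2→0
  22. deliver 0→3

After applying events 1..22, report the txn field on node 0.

4

[1] propose(0,'s') → N0(coor t1 [-])
[2] deliver 0→1 → N1(part t1 [-])
[3] deliver 1→0 → ∅
[4] deliver 0→3 → N3(part t1 [-])
[5] deliver 3→0 → ∅
[6] deliver 0→2 → N2(part t1 [-])
[7] deliver 2→0 → N0(coor t1 [s])
[8] deliver 0→2 → N2(part t1 [s])
[9] deliver 0→3 → N3(part t1 [s])
[10] deliver 0→1 → N1(part t1 [s])
[11] timeout(0) → N0(coor t2 [s])
[12] deliver 0→2 → N2(part t2 [s])
[13] deliver 2→0 → ∅
[14] deliver 0→3 → N3(part t2 [s])
[15] deliver 3→0 → ∅
[16] deliver 0→1 → N1(part t2 [s])
[17] deliver 1→0 → N0(coor t2 [s,T2])
[18] propose(0,'z') → N0(coor t3 [s,T2])
[19] propose(0,'q') → N0(coor t4 [s,T2])
[20] deliver 0→2 → N2(part t2 [s,T2])
[21] deliver 2→0 → ∅
[22] deliver 0→3 → N3(part t2 [s,T2])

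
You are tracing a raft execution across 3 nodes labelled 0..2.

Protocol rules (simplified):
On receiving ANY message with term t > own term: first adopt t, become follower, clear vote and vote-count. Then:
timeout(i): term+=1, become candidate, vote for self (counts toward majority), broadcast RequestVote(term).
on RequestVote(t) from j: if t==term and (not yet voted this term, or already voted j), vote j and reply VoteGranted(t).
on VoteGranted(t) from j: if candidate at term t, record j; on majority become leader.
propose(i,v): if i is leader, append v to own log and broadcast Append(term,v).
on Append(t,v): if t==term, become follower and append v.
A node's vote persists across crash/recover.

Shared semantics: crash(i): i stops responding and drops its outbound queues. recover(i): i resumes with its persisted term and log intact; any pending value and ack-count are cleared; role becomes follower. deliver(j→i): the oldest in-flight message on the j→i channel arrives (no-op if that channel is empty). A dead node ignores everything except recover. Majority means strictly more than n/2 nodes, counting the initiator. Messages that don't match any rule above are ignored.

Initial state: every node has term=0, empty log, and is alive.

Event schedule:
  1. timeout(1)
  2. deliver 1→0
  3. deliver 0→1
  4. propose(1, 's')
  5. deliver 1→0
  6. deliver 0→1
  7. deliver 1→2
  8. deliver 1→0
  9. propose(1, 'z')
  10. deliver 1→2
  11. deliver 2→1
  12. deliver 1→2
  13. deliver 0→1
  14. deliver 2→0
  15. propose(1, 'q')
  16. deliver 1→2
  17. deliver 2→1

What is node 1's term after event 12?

1

after 1 — timeout(1): n1:cand/t1/[-]
after 2 — deliver 1→0: n0:foll/t1/[-]
after 3 — deliver 0→1: n1:lead/t1/[-]
after 4 — propose(1,'s'): n1:lead/t1/[s]
after 5 — deliver 1→0: n0:foll/t1/[s]
after 6 — deliver 0→1: ·
after 7 — deliver 1→2: n2:foll/t1/[-]
after 8 — deliver 1→0: ·
after 9 — propose(1,'z'): n1:lead/t1/[s,z]
after 10 — deliver 1→2: n2:foll/t1/[s]
after 11 — deliver 2→1: ·
after 12 — deliver 1→2: n2:foll/t1/[s,z]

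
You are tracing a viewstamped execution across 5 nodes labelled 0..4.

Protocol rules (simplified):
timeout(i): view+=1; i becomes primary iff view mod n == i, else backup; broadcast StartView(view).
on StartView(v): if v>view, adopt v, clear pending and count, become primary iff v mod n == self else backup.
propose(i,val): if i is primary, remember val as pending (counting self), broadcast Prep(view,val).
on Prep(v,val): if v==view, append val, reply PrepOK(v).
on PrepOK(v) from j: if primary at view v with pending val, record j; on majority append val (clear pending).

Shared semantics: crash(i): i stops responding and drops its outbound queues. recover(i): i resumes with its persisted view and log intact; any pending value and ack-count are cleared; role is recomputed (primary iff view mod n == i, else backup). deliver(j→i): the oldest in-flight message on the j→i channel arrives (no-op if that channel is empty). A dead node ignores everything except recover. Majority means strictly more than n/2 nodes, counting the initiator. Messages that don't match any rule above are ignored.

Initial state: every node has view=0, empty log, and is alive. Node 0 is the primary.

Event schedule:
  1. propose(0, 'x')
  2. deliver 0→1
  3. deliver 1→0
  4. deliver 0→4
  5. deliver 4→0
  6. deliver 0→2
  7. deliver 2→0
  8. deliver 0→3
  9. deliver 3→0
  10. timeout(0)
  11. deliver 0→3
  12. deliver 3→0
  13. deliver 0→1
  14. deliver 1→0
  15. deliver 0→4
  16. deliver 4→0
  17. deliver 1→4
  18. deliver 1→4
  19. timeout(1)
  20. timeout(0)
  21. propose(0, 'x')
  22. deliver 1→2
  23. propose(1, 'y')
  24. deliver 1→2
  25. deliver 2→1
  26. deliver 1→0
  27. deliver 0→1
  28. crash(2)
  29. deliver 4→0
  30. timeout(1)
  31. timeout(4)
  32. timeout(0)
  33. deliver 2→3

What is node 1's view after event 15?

1

after 1 — propose(0,'x'): ·
after 2 — deliver 0→1: n1:back/v0/[x]
after 3 — deliver 1→0: ·
after 4 — deliver 0→4: n4:back/v0/[x]
after 5 — deliver 4→0: n0:prim/v0/[x]
after 6 — deliver 0→2: n2:back/v0/[x]
after 7 — deliver 2→0: ·
after 8 — deliver 0→3: n3:back/v0/[x]
after 9 — deliver 3→0: ·
after 10 — timeout(0): n0:back/v1/[x]
after 11 — deliver 0→3: n3:back/v1/[x]
after 12 — deliver 3→0: ·
after 13 — deliver 0→1: n1:prim/v1/[x]
after 14 — deliver 1→0: ·
after 15 — deliver 0→4: n4:back/v1/[x]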